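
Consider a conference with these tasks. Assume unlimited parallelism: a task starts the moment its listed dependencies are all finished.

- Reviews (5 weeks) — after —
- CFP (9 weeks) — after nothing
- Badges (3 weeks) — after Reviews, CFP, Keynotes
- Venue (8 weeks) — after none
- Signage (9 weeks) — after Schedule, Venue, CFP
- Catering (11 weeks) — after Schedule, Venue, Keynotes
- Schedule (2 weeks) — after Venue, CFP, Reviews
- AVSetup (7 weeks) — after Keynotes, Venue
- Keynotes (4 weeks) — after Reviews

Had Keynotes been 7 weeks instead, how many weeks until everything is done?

Baseline: CFP→Schedule→Catering = 9+2+11 = 22 → 22 weeks.
The longest path through Keynotes is only 20 weeks, so Keynotes has float 2.
Now Reviews→Keynotes→Catering = 5+7+11 = 23 is longest, so the finish becomes 23 weeks.

23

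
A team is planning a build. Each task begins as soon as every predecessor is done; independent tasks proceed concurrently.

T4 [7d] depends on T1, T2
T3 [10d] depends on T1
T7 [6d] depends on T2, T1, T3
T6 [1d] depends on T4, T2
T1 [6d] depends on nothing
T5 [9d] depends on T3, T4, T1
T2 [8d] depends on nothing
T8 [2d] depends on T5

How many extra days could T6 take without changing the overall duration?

T1→T3→T5→T8 = 6+10+9+2 = 27 sets the makespan at 27 days.
T6 finishes as early as 16 and must finish by 27.
Slack of T6 = 26 − 15 = 11 days.

11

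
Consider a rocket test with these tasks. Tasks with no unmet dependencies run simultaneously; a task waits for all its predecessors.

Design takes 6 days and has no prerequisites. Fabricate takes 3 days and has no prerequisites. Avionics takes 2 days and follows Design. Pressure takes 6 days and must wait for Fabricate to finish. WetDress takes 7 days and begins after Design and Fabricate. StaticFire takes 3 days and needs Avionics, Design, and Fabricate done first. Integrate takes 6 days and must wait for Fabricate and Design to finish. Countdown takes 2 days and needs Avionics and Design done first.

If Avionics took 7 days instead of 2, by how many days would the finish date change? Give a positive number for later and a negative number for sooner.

The binding path is Design→WetDress = 6+7 = 13; finish at 13 days.
Avionics is off the critical path — its longest chain is 11 days, giving 2 of slack.
Now Design→Avionics→StaticFire = 6+7+3 = 16 is longest, so the finish becomes 16 days.
Change in finish: 16 − 13 = +3 days.

3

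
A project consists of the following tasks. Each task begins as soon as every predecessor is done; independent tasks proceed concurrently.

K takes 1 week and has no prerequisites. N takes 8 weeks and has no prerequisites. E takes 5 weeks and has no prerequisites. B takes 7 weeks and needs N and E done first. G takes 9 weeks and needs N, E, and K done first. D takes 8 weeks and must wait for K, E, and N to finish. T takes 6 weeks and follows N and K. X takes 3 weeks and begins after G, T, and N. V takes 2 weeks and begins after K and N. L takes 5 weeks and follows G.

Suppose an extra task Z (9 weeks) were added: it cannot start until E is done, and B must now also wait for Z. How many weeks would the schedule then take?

22

Originally the schedule takes 22 weeks.
With Z inserted, B now waits for max(N, E, Z).
New critical path: N→G→L = 8+9+5 = 22 ⇒ 22 weeks.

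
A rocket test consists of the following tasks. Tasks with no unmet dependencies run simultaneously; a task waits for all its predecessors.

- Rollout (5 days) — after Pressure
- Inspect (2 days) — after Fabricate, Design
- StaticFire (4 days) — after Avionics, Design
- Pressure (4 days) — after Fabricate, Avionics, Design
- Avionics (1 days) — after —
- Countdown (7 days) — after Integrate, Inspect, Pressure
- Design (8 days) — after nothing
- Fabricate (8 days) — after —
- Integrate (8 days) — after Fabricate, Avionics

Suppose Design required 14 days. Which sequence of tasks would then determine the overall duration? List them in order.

The binding path is Fabricate→Integrate→Countdown = 8+8+7 = 23; finish at 23 days.
The longest path through Design is only 19 days, so Design has float 4.
Now Design→Pressure→Countdown = 14+4+7 = 25 is longest, so the finish becomes 25 days.

Design, Pressure, Countdown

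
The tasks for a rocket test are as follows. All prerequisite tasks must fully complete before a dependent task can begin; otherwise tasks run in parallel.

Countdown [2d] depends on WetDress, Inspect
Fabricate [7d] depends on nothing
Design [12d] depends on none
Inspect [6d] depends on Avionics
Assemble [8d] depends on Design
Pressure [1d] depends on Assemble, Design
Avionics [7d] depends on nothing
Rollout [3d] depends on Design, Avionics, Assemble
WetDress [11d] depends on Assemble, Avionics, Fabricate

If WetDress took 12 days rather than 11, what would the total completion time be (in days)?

Actual critical path: Design→Assemble→WetDress→Countdown = 12+8+11+2 = 33 ⇒ 33 days.
WetDress lies on that path, so at 12 days the path becomes 34 days.
The critical path is still Design→Assemble→WetDress→Countdown; finish is now 34 days.

34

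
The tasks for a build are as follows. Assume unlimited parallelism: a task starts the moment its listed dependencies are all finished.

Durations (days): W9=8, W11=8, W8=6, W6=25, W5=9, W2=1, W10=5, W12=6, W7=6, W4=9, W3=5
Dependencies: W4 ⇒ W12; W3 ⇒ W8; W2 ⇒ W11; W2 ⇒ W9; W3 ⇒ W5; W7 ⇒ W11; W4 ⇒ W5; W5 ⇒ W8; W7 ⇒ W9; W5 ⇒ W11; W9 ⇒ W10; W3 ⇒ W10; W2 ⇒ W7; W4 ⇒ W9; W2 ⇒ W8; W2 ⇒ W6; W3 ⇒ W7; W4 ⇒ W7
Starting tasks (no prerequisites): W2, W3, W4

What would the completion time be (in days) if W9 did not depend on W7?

Before: longest chain W4→W7→W9→W10 = 9+6+8+5 = 28, finish 28.
Without W7→W9, W9's earliest start moves from 15 to 9.
The longest chain is now W2→W6 = 1+25 = 26, so the schedule takes 26 days.

26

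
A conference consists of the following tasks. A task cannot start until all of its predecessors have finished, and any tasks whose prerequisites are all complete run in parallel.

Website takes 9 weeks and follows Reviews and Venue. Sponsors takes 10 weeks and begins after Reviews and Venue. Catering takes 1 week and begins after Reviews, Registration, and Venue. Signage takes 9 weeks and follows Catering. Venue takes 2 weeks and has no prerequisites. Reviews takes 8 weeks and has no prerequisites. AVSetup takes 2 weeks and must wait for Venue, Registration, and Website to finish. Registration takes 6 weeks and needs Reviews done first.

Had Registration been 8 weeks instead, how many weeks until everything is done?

The binding path is Reviews→Registration→Catering→Signage = 8+6+1+9 = 24; finish at 24 weeks.
Since Registration is critical, the +2 change carries straight to that chain (now 26 weeks).
No other chain overtakes it, so the finish is 26 weeks.

26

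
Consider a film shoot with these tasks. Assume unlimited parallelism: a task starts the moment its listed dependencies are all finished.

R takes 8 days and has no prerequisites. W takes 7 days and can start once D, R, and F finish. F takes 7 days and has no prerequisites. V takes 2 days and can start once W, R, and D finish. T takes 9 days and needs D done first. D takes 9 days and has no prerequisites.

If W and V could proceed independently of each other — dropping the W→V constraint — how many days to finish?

18

Original critical path: D→W→V = 9+7+2 = 18 ⇒ 18 days.
Without W→V, V's earliest start moves from 16 to 9.
The longest chain is now D→T = 9+9 = 18, so the job takes 18 days.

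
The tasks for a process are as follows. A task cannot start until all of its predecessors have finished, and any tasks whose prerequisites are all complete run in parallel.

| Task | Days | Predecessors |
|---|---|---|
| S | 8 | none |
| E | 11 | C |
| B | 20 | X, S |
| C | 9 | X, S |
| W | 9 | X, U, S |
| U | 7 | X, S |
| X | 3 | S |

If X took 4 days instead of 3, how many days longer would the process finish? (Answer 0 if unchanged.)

The binding path is S→X→B = 8+3+20 = 31; finish at 31 days.
X lies on that path, so at 4 days the path becomes 32 days.
That remains the longest chain; total 32 days.
Change in finish: 32 − 31 = +1 days.

1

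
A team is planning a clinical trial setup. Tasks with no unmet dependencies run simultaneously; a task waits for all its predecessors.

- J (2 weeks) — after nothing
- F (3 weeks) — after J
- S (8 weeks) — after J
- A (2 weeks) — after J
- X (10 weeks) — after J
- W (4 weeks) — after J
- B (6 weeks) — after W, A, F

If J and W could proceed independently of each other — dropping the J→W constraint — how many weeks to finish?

Original critical path: J→X = 2+10 = 12 ⇒ 12 weeks.
Without J→W, W's earliest start moves from 2 to 0.
New critical path: J→X = 2+10 = 12 ⇒ 12 weeks.

12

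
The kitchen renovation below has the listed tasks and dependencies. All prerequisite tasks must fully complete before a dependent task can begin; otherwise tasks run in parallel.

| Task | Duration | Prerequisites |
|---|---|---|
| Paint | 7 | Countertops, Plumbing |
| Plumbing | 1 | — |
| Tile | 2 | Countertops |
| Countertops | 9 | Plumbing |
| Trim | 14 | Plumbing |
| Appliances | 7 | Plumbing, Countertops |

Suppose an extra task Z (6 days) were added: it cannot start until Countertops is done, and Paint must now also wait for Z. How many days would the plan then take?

Originally the plan takes 17 days.
With Z inserted, Paint now waits for max(Countertops, Plumbing, Z).
New critical path: Plumbing→Countertops→Z→Paint = 1+9+6+7 = 23 ⇒ 23 days.

23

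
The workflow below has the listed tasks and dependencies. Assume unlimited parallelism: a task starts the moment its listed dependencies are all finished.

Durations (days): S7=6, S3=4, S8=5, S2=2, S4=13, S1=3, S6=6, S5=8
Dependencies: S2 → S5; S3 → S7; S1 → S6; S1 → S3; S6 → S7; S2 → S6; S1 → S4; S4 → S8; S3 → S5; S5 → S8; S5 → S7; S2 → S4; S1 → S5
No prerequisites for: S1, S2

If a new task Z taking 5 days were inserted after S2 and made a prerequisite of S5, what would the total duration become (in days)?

21

Originally the job takes 21 days.
With Z inserted, S5 now waits for max(S1, S2, S3, Z).
New critical path: S1→S3→S5→S7 = 3+4+8+6 = 21 ⇒ 21 days.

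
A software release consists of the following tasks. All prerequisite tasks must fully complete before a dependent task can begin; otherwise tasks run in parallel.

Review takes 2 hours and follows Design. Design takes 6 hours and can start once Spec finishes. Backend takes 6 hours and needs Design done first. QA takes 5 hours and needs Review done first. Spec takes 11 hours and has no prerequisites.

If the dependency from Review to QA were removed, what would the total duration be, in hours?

23

Original critical path: Spec→Design→Review→QA = 11+6+2+5 = 24 ⇒ 24 hours.
Without Review→QA, QA's earliest start moves from 19 to 0.
After: Spec→Design→Backend = 11+6+6 = 23 → 23 hours.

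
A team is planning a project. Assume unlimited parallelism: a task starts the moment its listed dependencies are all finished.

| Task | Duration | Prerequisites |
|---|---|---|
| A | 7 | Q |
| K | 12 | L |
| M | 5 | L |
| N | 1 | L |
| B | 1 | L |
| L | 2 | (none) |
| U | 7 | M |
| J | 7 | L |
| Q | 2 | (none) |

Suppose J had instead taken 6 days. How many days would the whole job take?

14

Critical path before the change: L→K = 2+12 = 14 giving 14 days.
J has 5 days of float (longest path through it is 9).
That remains the longest chain; total 14 days.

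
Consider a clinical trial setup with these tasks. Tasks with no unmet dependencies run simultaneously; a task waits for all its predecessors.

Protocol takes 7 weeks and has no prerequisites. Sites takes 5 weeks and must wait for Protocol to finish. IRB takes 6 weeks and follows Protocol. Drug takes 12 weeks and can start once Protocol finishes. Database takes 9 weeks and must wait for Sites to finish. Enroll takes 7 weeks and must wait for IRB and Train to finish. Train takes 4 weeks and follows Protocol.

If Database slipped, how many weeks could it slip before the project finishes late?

The longest chain is Protocol→Sites→Database = 7+5+9 = 21; overall finish 21 weeks.
Database finishes as early as 21 and must finish by 21.
Float = 21 − 21 = 0.

0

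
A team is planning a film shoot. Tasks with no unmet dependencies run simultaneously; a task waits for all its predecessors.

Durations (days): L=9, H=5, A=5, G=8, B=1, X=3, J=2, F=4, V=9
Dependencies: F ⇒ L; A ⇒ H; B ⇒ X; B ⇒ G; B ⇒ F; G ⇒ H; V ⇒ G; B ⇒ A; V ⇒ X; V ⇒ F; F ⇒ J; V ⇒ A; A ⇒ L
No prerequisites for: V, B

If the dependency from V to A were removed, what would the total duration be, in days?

Before: longest chain V→A→L = 9+5+9 = 23, finish 23.
Without V→A, A's earliest start moves from 9 to 1.
The longest chain is now V→G→H = 9+8+5 = 22, so the project takes 22 days.

22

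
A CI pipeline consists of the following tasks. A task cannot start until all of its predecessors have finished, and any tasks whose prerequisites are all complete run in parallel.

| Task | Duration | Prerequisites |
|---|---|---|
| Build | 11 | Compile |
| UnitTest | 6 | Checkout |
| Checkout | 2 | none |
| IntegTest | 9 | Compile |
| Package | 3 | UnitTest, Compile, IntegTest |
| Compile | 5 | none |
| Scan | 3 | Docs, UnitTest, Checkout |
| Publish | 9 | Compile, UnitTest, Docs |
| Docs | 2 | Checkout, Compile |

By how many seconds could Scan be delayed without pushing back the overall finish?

Critical path: Checkout→UnitTest→Publish = 2+6+9 = 17, so the finish is 17 seconds.
The longest chain containing Scan totals 11 seconds.
So Scan can slip 17 − 11 = 6 seconds.

6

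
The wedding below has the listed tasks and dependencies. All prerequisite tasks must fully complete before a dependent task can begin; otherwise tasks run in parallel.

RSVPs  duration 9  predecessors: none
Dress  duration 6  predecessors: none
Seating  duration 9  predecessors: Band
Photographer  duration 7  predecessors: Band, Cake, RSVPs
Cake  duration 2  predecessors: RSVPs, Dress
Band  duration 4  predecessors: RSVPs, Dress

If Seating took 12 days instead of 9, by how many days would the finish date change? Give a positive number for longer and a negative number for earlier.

Baseline: RSVPs→Band→Seating = 9+4+9 = 22 → 22 days.
Since Seating is critical, the +3 change carries straight to that chain (now 25 days).
No other chain overtakes it, so the finish is 25 days.
Change in finish: 25 − 22 = +3 days.

3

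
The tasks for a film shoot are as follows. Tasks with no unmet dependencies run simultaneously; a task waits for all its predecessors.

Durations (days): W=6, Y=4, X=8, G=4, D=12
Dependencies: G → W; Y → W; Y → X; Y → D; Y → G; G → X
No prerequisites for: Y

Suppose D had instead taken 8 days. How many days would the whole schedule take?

Baseline: Y→D = 4+12 = 16 → 16 days.
D is on the critical path; changing it to 8 makes that path 12 days.
The binding chain switches to Y→G→X = 4+4+8 = 16; finish 16 days.

16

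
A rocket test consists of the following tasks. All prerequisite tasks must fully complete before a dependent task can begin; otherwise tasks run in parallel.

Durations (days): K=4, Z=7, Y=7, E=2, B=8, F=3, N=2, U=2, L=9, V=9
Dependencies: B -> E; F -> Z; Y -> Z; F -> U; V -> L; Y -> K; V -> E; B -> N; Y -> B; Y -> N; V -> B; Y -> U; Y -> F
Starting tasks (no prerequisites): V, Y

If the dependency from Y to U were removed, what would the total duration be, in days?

Original critical path: V→B→N = 9+8+2 = 19 ⇒ 19 days.
Dropping Y→U doesn't change U's earliest start (10); another predecessor still binds.
The longest chain is now V→B→N = 9+8+2 = 19, so the rocket test takes 19 days.

19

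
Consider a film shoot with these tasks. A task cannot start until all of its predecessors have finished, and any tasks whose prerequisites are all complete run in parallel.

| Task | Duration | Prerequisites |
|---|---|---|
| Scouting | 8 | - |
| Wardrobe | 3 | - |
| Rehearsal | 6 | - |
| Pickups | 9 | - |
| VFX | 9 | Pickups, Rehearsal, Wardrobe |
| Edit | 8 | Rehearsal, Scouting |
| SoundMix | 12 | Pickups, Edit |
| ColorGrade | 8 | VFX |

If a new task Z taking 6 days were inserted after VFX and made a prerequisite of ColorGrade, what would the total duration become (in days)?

32

Originally the plan takes 28 days.
With Z inserted, ColorGrade now waits for max(VFX, Z).
New critical path: Pickups→VFX→Z→ColorGrade = 9+9+6+8 = 32 ⇒ 32 days.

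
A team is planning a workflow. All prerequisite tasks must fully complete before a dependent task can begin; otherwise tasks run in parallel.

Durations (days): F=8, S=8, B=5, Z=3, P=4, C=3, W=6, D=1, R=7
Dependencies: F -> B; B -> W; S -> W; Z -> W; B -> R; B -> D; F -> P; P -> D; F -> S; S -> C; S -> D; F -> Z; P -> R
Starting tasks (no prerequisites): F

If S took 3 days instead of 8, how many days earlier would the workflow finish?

As given, the longest chain is F→S→W = 8+8+6 = 22, so the finish is 22 days.
Since S is critical, the -5 change carries straight to that chain (now 17 days).
The binding chain switches to F→B→R = 8+5+7 = 20; finish 20 days.
Change in finish: 20 − 22 = -2 days.

2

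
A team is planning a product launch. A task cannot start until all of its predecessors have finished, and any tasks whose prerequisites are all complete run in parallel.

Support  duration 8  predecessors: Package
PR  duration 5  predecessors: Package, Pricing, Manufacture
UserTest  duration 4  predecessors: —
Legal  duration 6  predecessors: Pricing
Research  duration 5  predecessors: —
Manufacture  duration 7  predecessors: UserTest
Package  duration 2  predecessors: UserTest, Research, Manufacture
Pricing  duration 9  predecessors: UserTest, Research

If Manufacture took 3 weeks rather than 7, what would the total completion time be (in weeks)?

20

Baseline: UserTest→Manufacture→Package→Support = 4+7+2+8 = 21 → 21 weeks.
Manufacture is on the critical path; changing it to 3 makes that path 17 weeks.
Now Research→Pricing→Legal = 5+9+6 = 20 is longest, so the finish becomes 20 weeks.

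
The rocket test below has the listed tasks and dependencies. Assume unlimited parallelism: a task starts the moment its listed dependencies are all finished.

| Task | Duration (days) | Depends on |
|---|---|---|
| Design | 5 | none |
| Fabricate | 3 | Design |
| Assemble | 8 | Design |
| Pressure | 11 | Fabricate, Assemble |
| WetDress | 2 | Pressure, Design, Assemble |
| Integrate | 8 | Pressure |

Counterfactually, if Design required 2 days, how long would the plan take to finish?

29

Critical path before the change: Design→Assemble→Pressure→Integrate = 5+8+11+8 = 32 giving 32 days.
Design lies on that path, so at 2 days the path becomes 29 days.
No other chain overtakes it, so the finish is 29 days.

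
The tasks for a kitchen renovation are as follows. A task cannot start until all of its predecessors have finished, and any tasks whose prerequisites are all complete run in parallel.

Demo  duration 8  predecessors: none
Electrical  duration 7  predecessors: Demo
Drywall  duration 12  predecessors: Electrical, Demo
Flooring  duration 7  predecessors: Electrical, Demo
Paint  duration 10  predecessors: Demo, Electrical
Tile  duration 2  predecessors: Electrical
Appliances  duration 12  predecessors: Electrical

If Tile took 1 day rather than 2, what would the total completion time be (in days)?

27

As given, the longest chain is Demo→Electrical→Drywall = 8+7+12 = 27, so the finish is 27 days.
Tile is off the critical path — its longest chain is 17 days, giving 10 of slack.
The critical path is still Demo→Electrical→Drywall; finish is now 27 days.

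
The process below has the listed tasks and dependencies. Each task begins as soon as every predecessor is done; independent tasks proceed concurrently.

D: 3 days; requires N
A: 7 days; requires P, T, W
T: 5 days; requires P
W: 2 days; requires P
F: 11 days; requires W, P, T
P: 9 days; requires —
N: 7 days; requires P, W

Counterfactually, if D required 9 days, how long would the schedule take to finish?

Critical path before the change: P→T→F = 9+5+11 = 25 giving 25 days.
D is off the critical path — its longest chain is 21 days, giving 4 of slack.
New critical path: P→W→N→D = 9+2+7+9 = 27 ⇒ 27 days.

27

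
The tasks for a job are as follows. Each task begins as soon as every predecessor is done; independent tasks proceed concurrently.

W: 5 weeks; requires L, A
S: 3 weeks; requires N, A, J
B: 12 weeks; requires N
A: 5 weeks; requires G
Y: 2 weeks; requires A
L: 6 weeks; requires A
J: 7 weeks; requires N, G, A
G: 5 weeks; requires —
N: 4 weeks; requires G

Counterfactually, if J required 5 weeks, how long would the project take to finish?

21

Actual critical path: G→A→L→W = 5+5+6+5 = 21 ⇒ 21 weeks.
J is off the critical path — its longest chain is 20 weeks, giving 1 of slack.
No other chain overtakes it, so the finish is 21 weeks.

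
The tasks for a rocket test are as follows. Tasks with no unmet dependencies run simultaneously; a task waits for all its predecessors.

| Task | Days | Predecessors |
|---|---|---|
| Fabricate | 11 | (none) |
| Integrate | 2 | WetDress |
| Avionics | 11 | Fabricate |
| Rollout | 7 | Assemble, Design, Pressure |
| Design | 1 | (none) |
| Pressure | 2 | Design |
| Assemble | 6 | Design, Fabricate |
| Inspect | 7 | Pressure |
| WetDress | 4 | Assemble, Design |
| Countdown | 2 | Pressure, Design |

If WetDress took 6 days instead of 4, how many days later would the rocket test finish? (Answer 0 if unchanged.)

1

Baseline: Fabricate→Assemble→Rollout = 11+6+7 = 24 → 24 days.
The longest path through WetDress is only 23 days, so WetDress has float 1.
The binding chain switches to Fabricate→Assemble→WetDress→Integrate = 11+6+6+2 = 25; finish 25 days.
Change in finish: 25 − 24 = +1 days.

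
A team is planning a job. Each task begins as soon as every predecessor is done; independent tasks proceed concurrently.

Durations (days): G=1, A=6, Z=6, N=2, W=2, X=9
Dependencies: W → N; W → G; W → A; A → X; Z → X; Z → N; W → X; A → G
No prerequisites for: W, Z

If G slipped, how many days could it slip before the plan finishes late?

W→A→X = 2+6+9 = 17 sets the makespan at 17 days.
The longest chain containing G totals 9 days.
Slack of G = 16 − 8 = 8 days.

8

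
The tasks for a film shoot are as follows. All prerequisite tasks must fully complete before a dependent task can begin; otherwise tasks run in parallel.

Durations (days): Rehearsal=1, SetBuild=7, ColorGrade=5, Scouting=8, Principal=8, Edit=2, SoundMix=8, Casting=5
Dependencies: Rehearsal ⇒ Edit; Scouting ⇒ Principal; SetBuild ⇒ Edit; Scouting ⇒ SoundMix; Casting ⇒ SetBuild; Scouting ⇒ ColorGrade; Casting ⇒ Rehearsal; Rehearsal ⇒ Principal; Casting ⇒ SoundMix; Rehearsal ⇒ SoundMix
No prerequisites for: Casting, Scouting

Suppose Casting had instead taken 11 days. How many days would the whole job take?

20

The binding path is Scouting→Principal = 8+8 = 16; finish at 16 days.
The longest path through Casting is only 14 days, so Casting has float 2.
Now Casting→SetBuild→Edit = 11+7+2 = 20 is longest, so the finish becomes 20 days.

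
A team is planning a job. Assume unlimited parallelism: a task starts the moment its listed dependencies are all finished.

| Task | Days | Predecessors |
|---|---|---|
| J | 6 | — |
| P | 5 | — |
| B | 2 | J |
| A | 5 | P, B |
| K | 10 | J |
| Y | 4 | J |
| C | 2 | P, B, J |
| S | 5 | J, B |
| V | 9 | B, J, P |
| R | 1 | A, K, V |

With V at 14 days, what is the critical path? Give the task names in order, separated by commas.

The binding path is J→B→V→R = 6+2+9+1 = 18; finish at 18 days.
V is on the critical path; changing it to 14 makes that path 23 days.
The critical path is still J→B→V→R; finish is now 23 days.

J, B, V, R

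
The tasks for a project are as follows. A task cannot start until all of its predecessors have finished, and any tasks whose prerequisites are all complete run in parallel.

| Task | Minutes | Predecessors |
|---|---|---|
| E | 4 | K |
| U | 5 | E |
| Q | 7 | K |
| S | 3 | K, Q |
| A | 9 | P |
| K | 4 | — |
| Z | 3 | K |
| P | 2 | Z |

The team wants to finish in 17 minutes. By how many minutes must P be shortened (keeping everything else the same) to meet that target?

Current finish: 18 minutes; target: 17.
P is on every critical path, so each minute cut from P cuts the finish by one (this holds down to a finish of 17).
Need 18 − 17 = 1 minute off P → P becomes 1 minute, finish becomes 17.

1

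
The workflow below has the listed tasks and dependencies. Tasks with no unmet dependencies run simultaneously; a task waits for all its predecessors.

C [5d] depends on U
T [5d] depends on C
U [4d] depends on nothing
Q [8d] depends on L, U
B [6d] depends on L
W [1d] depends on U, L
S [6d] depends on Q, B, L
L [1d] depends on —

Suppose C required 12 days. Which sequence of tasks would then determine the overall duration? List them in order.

Actual critical path: U→Q→S = 4+8+6 = 18 ⇒ 18 days.
C has 4 days of float (longest path through it is 14).
The binding chain switches to U→C→T = 4+12+5 = 21; finish 21 days.

U, C, T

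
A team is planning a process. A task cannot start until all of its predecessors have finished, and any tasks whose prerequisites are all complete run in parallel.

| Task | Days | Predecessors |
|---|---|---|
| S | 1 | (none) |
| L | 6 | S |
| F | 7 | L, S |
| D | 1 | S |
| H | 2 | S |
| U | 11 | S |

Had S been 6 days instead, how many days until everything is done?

Critical path before the change: S→L→F = 1+6+7 = 14 giving 14 days.
Since S is critical, the +5 change carries straight to that chain (now 19 days).
That remains the longest chain; total 19 days.

19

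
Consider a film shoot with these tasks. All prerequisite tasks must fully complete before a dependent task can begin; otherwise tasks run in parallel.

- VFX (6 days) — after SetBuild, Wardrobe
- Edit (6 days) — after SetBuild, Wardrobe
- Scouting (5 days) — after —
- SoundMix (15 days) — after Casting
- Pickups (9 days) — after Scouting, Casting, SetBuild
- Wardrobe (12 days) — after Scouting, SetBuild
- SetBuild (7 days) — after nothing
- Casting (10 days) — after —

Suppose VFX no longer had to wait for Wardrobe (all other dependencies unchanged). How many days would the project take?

Original critical path: Casting→SoundMix = 10+15 = 25 ⇒ 25 days.
Without Wardrobe→VFX, VFX's earliest start moves from 19 to 7.
After: Casting→SoundMix = 10+15 = 25 → 25 days.

25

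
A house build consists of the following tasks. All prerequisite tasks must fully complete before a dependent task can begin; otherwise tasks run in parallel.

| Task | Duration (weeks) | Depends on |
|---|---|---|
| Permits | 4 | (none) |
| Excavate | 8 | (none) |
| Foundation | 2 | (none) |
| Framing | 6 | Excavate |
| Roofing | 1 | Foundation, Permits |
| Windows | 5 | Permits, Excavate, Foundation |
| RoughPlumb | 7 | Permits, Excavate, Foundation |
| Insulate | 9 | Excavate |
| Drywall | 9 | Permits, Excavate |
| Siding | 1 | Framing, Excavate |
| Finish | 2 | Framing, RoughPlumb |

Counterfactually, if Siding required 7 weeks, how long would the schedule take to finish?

21

Actual critical path: Excavate→RoughPlumb→Finish = 8+7+2 = 17 ⇒ 17 weeks.
Siding is off the critical path — its longest chain is 15 weeks, giving 2 of slack.
New critical path: Excavate→Framing→Siding = 8+6+7 = 21 ⇒ 21 weeks.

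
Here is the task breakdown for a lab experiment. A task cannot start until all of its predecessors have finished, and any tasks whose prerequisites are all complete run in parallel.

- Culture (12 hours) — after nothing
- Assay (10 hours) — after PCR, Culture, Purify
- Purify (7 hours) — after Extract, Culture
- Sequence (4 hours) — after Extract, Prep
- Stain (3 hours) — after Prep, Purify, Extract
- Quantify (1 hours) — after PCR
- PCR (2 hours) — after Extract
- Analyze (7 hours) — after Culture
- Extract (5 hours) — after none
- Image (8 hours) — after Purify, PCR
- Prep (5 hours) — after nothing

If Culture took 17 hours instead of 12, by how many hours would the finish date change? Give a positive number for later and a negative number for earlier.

Baseline: Culture→Purify→Assay = 12+7+10 = 29 → 29 hours.
Culture is on the critical path; changing it to 17 makes that path 34 hours.
No other chain overtakes it, so the finish is 34 hours.
Change in finish: 34 − 29 = +5 hours.

5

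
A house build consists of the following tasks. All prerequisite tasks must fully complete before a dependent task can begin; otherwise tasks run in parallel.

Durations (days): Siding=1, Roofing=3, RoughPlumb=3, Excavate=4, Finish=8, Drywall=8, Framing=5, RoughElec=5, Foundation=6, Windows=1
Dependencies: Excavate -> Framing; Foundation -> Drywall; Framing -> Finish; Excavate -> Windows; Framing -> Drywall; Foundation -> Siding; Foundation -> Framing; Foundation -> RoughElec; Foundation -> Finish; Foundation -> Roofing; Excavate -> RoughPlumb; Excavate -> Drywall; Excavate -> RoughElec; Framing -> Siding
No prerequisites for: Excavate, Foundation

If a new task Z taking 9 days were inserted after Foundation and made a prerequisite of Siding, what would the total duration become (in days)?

Originally the plan takes 19 days.
With Z inserted, Siding now waits for max(Framing, Foundation, Z).
New critical path: Foundation→Framing→Drywall = 6+5+8 = 19 ⇒ 19 days.

19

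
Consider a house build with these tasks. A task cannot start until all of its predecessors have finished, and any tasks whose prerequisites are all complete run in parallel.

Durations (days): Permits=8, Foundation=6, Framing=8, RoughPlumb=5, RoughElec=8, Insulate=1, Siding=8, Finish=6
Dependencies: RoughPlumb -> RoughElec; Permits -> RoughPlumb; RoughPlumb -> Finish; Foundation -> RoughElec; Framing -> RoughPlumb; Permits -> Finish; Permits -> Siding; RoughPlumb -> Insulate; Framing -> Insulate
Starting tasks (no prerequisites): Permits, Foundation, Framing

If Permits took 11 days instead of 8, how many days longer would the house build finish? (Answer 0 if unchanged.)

Critical path before the change: Permits→RoughPlumb→RoughElec = 8+5+8 = 21 giving 21 days.
Permits lies on that path, so at 11 days the path becomes 24 days.
That remains the longest chain; total 24 days.
Change in finish: 24 − 21 = +3 days.

3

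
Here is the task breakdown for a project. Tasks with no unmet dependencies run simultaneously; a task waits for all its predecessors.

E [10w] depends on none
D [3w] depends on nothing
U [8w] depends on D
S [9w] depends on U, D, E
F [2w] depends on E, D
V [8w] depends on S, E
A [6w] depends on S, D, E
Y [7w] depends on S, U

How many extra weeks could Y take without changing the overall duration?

D→U→S→V = 3+8+9+8 = 28 sets the makespan at 28 weeks.
Y finishes as early as 27 and must finish by 28.
Slack of Y = 21 − 20 = 1 week.

1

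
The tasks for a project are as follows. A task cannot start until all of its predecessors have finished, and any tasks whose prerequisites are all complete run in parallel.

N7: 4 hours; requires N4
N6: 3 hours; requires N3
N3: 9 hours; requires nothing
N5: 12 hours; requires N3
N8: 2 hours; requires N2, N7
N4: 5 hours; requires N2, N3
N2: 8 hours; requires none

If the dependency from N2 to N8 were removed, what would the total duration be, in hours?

21

With the dependency in place, N3→N5 = 9+12 = 21 sets the finish at 21 hours.
Dropping N2→N8 doesn't change N8's earliest start (18); another predecessor still binds.
After: N3→N5 = 9+12 = 21 → 21 hours.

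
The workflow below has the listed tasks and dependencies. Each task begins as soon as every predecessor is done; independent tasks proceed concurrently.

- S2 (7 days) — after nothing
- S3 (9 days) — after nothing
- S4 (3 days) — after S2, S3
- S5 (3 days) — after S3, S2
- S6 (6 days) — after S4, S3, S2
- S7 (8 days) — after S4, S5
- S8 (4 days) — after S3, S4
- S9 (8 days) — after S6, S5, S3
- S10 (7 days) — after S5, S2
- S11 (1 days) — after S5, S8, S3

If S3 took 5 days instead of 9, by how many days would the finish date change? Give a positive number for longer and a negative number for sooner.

-2

As given, the longest chain is S3→S4→S6→S9 = 9+3+6+8 = 26, so the finish is 26 days.
Since S3 is critical, the -4 change carries straight to that chain (now 22 days).
Now S2→S4→S6→S9 = 7+3+6+8 = 24 is longest, so the finish becomes 24 days.
Change in finish: 24 − 26 = -2 days.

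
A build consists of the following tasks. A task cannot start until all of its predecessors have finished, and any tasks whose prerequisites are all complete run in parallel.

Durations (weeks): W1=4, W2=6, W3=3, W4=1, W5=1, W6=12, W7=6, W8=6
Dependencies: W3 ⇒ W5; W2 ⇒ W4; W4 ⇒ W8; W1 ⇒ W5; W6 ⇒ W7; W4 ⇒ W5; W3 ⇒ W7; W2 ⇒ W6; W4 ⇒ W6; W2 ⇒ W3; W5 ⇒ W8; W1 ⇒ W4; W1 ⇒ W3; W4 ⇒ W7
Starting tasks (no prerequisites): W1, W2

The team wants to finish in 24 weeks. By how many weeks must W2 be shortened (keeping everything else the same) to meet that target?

Current finish: 25 weeks; target: 24.
W2 is on every critical path, so each week cut from W2 cuts the finish by one (this holds down to a finish of 23).
Need 25 − 24 = 1 week off W2 → W2 becomes 5 weeks, finish becomes 24.

1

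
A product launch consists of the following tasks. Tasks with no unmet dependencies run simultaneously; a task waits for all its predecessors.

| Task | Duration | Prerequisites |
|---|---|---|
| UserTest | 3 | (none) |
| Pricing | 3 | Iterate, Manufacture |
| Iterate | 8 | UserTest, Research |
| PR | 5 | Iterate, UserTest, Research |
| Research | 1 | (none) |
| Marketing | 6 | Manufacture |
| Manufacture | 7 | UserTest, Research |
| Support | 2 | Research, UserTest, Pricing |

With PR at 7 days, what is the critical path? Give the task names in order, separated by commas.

UserTest, Iterate, PR

Baseline: UserTest→Iterate→PR = 3+8+5 = 16 → 16 days.
PR is on the critical path; changing it to 7 makes that path 18 days.
That remains the longest chain; total 18 days.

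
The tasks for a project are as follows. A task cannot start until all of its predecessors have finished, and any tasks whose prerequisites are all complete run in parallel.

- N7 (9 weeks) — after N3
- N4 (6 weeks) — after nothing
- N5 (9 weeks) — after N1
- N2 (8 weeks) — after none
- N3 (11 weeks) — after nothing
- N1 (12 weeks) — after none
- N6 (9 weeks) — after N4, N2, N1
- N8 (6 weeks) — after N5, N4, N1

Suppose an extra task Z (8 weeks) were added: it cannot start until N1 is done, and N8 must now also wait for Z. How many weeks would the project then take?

27

Originally the project takes 27 weeks.
With Z inserted, N8 now waits for max(N5, N4, N1, Z).
New critical path: N1→N5→N8 = 12+9+6 = 27 ⇒ 27 weeks.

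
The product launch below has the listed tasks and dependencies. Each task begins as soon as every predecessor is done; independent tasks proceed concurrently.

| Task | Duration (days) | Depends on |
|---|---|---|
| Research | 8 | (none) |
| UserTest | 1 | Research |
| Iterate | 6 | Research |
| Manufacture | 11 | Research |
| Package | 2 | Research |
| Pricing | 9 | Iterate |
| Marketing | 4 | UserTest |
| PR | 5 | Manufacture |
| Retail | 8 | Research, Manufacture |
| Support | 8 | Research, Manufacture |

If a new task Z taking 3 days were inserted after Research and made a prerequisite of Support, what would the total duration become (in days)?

Originally the plan takes 27 days.
With Z inserted, Support now waits for max(Research, Manufacture, Z).
New critical path: Research→Manufacture→Retail = 8+11+8 = 27 ⇒ 27 days.

27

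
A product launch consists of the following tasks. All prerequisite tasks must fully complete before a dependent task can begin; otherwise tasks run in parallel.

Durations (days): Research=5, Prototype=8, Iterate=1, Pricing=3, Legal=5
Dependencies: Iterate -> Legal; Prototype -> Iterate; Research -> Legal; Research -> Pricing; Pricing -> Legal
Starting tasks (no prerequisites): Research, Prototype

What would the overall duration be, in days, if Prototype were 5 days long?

As given, the longest chain is Prototype→Iterate→Legal = 8+1+5 = 14, so the finish is 14 days.
Prototype is on the critical path; changing it to 5 makes that path 11 days.
Now Research→Pricing→Legal = 5+3+5 = 13 is longest, so the finish becomes 13 days.

13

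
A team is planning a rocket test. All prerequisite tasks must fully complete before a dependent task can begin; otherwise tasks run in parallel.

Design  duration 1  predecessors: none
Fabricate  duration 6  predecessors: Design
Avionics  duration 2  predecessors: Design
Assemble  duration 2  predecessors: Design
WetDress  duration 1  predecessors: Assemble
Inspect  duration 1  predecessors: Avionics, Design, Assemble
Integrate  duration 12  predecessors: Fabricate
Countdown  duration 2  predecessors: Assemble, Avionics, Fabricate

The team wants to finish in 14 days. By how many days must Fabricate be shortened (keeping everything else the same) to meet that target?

5

Current finish: 19 days; target: 14.
Fabricate is on every critical path, so each day cut from Fabricate cuts the finish by one (this holds down to a finish of 14).
Need 19 − 14 = 5 days off Fabricate → Fabricate becomes 1 day, finish becomes 14.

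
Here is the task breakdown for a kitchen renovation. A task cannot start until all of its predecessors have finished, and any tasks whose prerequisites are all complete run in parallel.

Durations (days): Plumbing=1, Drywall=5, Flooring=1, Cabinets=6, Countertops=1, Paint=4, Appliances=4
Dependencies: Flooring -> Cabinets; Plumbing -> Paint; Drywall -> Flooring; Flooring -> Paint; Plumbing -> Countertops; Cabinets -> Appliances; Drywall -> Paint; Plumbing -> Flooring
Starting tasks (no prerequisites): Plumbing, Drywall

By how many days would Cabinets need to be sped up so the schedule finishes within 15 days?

Current finish: 16 days; target: 15.
Cabinets is on every critical path, so each day cut from Cabinets cuts the finish by one (this holds down to a finish of 11).
Need 16 − 15 = 1 day off Cabinets → Cabinets becomes 5 days, finish becomes 15.

1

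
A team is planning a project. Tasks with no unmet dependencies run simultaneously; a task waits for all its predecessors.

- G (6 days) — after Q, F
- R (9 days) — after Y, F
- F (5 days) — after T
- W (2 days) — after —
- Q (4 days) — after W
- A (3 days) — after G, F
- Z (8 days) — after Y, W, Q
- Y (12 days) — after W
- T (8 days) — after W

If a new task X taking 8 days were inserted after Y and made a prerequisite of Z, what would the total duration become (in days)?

30

Originally the job takes 24 days.
With X inserted, Z now waits for max(Y, W, Q, X).
New critical path: W→Y→X→Z = 2+12+8+8 = 30 ⇒ 30 days.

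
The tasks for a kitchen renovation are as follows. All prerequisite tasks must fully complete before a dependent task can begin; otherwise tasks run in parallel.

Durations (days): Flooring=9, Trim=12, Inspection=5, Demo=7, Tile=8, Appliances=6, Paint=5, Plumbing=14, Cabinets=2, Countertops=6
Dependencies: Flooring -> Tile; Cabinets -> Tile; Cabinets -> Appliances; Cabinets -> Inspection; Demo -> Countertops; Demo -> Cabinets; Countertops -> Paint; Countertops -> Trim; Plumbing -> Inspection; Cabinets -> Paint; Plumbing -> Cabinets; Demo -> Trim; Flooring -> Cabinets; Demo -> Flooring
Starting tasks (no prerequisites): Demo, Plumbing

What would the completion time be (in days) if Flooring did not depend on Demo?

25

With the dependency in place, Demo→Flooring→Cabinets→Tile = 7+9+2+8 = 26 sets the finish at 26 days.
Without Demo→Flooring, Flooring's earliest start moves from 7 to 0.
The longest chain is now Demo→Countertops→Trim = 7+6+12 = 25, so the plan takes 25 days.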